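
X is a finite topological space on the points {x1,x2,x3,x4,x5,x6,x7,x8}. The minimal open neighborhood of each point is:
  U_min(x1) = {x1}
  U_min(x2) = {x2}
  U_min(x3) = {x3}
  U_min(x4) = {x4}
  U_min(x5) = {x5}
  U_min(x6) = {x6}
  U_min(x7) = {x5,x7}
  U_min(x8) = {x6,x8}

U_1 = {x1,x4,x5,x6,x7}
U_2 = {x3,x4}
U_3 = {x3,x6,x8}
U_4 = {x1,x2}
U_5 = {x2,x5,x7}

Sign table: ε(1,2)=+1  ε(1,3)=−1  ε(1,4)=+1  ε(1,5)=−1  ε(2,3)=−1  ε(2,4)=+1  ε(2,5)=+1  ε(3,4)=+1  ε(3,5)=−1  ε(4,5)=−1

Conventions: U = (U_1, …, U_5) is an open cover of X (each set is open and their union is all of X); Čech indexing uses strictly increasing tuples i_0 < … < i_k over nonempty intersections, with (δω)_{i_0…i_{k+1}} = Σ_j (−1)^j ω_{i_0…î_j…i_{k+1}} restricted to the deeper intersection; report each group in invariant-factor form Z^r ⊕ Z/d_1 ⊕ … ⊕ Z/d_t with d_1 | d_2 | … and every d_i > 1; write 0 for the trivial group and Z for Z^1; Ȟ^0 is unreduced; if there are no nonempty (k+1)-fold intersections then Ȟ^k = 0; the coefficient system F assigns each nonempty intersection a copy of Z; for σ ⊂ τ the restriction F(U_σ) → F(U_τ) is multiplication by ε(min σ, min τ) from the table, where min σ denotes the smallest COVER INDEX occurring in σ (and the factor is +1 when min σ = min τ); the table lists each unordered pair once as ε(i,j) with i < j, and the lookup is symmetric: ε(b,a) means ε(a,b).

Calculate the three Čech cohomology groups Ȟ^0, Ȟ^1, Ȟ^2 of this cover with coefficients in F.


nerve of the cover:
  U12={x4} U13={x6} U14={x1} U15={x5,x7} U23={x3} U45={x2}
C dims 5,6; δ0: rk 4, SNF 1^4
Ȟ^0 = (5 − 4) − 0 = 1, so Ȟ^0 ≅ Z
Ȟ^1 = (6 − 0) − 4 = 2, so Ȟ^1 ≅ Z^2
Ȟ^2 = (0 − 0) − 0 = 0, so Ȟ^2 ≅ 0

Ȟ^0 = Z; Ȟ^1 = Z^2; Ȟ^2 = 0


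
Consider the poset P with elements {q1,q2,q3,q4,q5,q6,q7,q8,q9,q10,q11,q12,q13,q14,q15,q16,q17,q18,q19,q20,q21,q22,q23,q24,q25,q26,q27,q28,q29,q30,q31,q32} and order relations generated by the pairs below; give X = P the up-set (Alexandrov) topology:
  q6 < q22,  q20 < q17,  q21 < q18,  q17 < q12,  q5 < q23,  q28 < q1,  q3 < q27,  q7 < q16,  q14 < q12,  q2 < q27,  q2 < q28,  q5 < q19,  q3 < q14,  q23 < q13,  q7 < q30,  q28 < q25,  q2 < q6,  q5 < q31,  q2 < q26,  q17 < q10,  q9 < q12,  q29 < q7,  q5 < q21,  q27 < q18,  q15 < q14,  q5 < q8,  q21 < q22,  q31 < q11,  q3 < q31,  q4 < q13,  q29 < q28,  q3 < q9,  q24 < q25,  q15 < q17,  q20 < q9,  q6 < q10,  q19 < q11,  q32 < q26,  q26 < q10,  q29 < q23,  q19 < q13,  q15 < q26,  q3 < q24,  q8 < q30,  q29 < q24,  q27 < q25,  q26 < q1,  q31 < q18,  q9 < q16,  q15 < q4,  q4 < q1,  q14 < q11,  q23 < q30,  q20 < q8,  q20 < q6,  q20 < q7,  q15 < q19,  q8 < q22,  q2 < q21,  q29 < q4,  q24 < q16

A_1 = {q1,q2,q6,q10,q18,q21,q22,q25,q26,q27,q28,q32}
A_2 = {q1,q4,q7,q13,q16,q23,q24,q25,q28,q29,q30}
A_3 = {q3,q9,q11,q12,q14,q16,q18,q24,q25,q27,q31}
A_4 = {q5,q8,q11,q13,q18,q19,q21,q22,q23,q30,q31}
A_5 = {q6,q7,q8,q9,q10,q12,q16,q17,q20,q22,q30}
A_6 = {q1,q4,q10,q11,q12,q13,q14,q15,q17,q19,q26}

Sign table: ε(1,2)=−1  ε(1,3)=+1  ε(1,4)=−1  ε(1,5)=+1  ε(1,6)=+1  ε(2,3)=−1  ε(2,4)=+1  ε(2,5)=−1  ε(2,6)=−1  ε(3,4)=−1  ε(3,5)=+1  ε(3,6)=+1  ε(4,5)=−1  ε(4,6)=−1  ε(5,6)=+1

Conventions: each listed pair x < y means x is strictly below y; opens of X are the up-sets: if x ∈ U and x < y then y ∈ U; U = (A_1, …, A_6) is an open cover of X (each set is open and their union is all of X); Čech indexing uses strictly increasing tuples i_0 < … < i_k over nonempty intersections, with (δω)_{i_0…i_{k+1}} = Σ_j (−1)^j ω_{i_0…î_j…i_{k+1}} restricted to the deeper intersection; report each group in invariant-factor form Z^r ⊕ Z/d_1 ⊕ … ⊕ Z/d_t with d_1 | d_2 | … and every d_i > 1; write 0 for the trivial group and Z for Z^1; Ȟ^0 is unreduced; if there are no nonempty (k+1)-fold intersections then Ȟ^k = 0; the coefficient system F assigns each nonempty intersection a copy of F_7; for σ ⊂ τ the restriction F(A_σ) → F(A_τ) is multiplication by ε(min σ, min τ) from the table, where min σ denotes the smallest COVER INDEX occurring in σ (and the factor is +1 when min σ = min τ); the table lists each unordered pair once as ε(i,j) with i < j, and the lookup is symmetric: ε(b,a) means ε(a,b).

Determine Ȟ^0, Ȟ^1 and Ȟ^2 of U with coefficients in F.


Ȟ^0 = Z/7; Ȟ^1 = 0; Ȟ^2 = 0

nonempty intersections:
  A12={q1,q25,q28} A13={q18,q25,q27} A14={q18,q21,q22} A15={q6,q10,q22} A16={q1,q10,q26} A23={q16,q24,q25} A24={q13,q23,q30} A25={q7,q16,q30} A26={q1,q4,q13} A34={q11,q18,q31} A35={q9,q12,q16} A36={q11,q12,q14} A45={q8,q22,q30} A46={q11,q13,q19} A56={q10,q12,q17}
  A123={q25} A126={q1} A134={q18} A145={q22} A156={q10} A235={q16} A245={q30} A246={q13} A346={q11} A356={q12}
C dims 6,15,10; δ0: rk_F7 5; δ1: rk_F7 10
Ȟ^0: (6−5)−0=1 ⇒ Z/7
Ȟ^1: (15−10)−5=0 ⇒ 0
Ȟ^2: (10−0)−10=0 ⇒ 0


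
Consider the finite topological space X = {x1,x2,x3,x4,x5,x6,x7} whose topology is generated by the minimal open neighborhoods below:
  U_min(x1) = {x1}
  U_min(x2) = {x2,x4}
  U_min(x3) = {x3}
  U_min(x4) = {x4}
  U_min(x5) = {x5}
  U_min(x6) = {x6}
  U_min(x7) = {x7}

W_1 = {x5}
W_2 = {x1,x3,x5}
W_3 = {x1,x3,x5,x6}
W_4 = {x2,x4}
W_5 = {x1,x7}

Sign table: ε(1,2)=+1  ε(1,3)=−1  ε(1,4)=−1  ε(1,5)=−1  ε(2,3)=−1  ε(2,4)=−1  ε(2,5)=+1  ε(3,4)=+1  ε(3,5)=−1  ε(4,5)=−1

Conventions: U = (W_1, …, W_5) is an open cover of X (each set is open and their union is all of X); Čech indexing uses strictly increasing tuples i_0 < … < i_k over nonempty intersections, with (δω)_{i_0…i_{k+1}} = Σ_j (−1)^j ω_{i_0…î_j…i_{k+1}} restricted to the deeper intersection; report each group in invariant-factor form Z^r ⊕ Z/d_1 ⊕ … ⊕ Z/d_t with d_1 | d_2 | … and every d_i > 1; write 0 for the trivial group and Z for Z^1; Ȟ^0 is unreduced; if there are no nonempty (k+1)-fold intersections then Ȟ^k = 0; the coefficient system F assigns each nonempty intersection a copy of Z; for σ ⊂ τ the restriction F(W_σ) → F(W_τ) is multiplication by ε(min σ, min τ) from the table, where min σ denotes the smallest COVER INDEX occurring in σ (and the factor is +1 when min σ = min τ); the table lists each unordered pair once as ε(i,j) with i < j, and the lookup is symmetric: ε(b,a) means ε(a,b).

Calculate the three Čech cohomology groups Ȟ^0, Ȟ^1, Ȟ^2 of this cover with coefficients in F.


nonempty overlaps:
  W12={x5} W13={x5} W23={x1,x3,x5} W25={x1} W35={x1}
  W123={x5} W235={x1}
C dims 5,5,2; δ0: rk 3, SNF 1^3; δ1: rk 2, SNF 1^2
degree 0: 5−3−0 = 2 → Ȟ^0 ≅ Z^2
degree 1: 5−2−3 = 0 → Ȟ^1 ≅ 0
degree 2: 2−0−2 = 0 → Ȟ^2 ≅ 0

Ȟ^0(U;F) ≅ Z^2, Ȟ^1(U;F) ≅ 0 and Ȟ^2(U;F) ≅ 0


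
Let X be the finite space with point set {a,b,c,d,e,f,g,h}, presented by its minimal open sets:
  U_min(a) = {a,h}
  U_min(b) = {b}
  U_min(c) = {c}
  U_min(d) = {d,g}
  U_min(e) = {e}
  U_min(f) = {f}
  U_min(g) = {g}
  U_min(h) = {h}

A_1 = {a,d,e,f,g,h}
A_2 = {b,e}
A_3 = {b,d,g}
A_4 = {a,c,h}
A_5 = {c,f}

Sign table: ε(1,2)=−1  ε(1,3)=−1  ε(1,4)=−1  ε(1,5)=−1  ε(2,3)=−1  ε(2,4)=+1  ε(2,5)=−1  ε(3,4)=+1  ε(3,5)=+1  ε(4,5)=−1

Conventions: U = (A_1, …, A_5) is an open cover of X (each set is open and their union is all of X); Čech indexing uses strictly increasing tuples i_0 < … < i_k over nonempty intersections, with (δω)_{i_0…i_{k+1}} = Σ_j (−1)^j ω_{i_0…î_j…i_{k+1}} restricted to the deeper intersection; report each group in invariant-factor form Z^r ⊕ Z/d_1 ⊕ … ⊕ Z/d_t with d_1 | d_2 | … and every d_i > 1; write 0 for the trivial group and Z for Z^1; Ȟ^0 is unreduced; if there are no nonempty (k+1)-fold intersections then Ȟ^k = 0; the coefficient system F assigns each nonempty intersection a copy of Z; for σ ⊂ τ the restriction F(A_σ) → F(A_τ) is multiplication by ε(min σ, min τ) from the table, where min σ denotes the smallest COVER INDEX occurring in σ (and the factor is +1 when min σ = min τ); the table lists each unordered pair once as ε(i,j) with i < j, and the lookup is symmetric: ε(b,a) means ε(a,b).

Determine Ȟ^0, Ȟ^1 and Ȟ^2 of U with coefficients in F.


nonempty overlaps:
  A12={e} A13={d,g} A14={a,h} A15={f} A23={b} A45={c}
C dims 5,6; δ0: rk 5, SNF 1^4·2
degree 0: 5−5−0 = 0 → Ȟ^0 ≅ 0
degree 1: 6−0−5 = 1 plus torsion [2] → Ȟ^1 ≅ Z ⊕ Z/2
degree 2: 0−0−0 = 0 → Ȟ^2 ≅ 0

Ȟ^0 ≅ 0, Ȟ^1 ≅ Z ⊕ Z/2 and Ȟ^2 ≅ 0


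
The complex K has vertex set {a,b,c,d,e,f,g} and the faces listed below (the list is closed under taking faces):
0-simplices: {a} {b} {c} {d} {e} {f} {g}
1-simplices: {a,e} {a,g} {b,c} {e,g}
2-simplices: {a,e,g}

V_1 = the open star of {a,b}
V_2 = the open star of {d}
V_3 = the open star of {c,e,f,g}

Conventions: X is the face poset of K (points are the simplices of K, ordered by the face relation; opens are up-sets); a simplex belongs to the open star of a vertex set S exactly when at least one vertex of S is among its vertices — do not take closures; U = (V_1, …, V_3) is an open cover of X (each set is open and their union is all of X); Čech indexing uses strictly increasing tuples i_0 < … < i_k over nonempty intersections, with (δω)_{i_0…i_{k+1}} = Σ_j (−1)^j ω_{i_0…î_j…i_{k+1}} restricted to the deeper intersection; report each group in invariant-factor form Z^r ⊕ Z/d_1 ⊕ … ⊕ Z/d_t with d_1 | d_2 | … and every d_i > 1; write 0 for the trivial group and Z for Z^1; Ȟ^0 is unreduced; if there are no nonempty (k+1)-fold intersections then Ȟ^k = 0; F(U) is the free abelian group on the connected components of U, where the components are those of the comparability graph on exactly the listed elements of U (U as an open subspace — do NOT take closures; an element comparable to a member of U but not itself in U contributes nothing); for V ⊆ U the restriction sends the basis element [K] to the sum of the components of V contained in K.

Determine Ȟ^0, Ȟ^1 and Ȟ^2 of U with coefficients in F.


nonempty overlaps:
  V1={{a},{b},{a,e},{a,g},{b,c},{a,e,g}} V2={{d}} V3={{c},{e},{f},{g},{a,e},{a,g},{b,c},{e,g},{a,e,g}}
  V13={{a,e},{a,g},{b,c},{a,e,g}}
components per intersection:
  V1: {{a},{a,e},{a,g},{a,e,g}} {{b},{b,c}}
  V2: {{d}}
  V3: {{c},{b,c}} {{e},{g},{a,e},{a,g},{e,g},{a,e,g}} {{f}}
  V13: {{a,e},{a,g},{a,e,g}} {{b,c}}
C dims 6,2; δ0: rk 2, SNF 1^2
degree 0: 6−2−0 = 4 → Ȟ^0 ≅ Z^4
degree 1: 2−0−2 = 0 → Ȟ^1 ≅ 0
degree 2: 0−0−0 = 0 → Ȟ^2 ≅ 0

Ȟ^0(U;F) ≅ Z^4; Ȟ^1(U;F) ≅ 0; Ȟ^2(U;F) ≅ 0


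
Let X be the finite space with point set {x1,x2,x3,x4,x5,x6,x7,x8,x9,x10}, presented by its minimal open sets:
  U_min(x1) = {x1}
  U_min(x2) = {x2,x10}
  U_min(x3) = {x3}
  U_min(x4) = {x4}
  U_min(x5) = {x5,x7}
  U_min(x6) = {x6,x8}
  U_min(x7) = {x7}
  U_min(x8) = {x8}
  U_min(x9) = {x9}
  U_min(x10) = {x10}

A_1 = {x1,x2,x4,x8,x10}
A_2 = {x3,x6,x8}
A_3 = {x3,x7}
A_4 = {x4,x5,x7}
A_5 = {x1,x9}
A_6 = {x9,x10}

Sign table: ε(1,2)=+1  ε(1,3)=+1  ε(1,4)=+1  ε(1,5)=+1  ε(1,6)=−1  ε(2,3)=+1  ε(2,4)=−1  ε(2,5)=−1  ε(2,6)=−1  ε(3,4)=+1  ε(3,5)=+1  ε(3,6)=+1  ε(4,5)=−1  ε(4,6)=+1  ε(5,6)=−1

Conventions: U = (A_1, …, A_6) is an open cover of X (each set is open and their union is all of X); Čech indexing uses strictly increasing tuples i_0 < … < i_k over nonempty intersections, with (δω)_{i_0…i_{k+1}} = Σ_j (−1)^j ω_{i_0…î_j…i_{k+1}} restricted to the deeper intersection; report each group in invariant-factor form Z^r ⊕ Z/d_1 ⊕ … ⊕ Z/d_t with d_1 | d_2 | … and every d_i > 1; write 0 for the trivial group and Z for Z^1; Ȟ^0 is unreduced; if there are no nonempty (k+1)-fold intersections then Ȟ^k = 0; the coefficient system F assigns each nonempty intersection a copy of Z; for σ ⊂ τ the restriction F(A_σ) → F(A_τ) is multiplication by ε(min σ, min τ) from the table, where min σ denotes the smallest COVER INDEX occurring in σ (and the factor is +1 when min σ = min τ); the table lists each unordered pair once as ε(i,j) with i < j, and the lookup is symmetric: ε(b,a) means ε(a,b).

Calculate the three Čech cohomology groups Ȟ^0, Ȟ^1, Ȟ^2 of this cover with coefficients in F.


nerve of the cover:
  A12={x8} A14={x4} A15={x1} A16={x10} A23={x3} A34={x7} A56={x9}
C dims 6,7; δ0: rk 5, SNF 1^5
Ȟ^0 = (6 − 5) − 0 = 1, so Ȟ^0 ≅ Z
Ȟ^1 = (7 − 0) − 5 = 2, so Ȟ^1 ≅ Z^2
Ȟ^2 = (0 − 0) − 0 = 0, so Ȟ^2 ≅ 0

Ȟ^0(U;F) ≅ Z, Ȟ^1(U;F) ≅ Z^2 and Ȟ^2(U;F) ≅ 0


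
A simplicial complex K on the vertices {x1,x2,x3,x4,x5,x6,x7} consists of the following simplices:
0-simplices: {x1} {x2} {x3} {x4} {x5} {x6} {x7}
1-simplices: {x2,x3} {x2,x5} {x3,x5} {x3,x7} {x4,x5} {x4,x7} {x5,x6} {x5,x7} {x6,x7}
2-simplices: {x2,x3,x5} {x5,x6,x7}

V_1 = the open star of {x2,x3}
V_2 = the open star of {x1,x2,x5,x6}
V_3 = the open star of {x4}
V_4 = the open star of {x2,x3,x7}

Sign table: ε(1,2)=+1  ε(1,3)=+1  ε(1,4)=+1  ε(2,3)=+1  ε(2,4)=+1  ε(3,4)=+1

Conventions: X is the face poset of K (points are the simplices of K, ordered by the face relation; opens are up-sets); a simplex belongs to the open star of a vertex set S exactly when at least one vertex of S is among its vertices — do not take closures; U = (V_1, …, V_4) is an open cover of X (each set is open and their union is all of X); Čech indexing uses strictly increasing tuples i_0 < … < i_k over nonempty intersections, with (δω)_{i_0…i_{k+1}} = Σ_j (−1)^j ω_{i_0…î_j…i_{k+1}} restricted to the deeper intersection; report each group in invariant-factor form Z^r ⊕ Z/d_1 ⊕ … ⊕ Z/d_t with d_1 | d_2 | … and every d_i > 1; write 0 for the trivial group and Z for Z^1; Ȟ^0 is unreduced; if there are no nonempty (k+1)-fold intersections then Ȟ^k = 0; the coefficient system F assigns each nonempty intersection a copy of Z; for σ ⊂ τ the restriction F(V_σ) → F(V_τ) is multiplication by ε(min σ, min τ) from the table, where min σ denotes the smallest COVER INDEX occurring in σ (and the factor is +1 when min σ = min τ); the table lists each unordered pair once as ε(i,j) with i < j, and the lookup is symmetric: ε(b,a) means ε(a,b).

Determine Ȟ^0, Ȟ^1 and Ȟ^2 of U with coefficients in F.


intersection data:
  V1={{x2},{x3},{x2,x3},{x2,x5},{x3,x5},{x3,x7},{x2,x3,x5}} V2={{x1},{x2},{x5},{x6},{x2,x3},{x2,x5},{x3,x5},{x4,x5},{x5,x6},{x5,x7},{x6,x7},{x2,x3,x5},{x5,x6,x7}} V3={{x4},{x4,x5},{x4,x7}} V4={{x2},{x3},{x7},{x2,x3},{x2,x5},{x3,x5},{x3,x7},{x4,x7},{x5,x7},{x6,x7},{x2,x3,x5},{x5,x6,x7}}
  V12={{x2},{x2,x3},{x2,x5},{x3,x5},{x2,x3,x5}} V14={{x2},{x3},{x2,x3},{x2,x5},{x3,x5},{x3,x7},{x2,x3,x5}} V23={{x4,x5}} V24={{x2},{x2,x3},{x2,x5},{x3,x5},{x5,x7},{x6,x7},{x2,x3,x5},{x5,x6,x7}} V34={{x4,x7}}
  V124={{x2},{x2,x3},{x2,x5},{x3,x5},{x2,x3,x5}}
C dims 4,5,1; δ0: rk 3, SNF 1^3; δ1: rk 1, SNF 1^1
Ȟ^0 = (4 − 3) − 0 = 1, so Ȟ^0 ≅ Z
Ȟ^1 = (5 − 1) − 3 = 1, so Ȟ^1 ≅ Z
Ȟ^2 = (1 − 0) − 1 = 0, so Ȟ^2 ≅ 0

Ȟ^0 ≅ Z, Ȟ^1 ≅ Z, Ȟ^2 ≅ 0


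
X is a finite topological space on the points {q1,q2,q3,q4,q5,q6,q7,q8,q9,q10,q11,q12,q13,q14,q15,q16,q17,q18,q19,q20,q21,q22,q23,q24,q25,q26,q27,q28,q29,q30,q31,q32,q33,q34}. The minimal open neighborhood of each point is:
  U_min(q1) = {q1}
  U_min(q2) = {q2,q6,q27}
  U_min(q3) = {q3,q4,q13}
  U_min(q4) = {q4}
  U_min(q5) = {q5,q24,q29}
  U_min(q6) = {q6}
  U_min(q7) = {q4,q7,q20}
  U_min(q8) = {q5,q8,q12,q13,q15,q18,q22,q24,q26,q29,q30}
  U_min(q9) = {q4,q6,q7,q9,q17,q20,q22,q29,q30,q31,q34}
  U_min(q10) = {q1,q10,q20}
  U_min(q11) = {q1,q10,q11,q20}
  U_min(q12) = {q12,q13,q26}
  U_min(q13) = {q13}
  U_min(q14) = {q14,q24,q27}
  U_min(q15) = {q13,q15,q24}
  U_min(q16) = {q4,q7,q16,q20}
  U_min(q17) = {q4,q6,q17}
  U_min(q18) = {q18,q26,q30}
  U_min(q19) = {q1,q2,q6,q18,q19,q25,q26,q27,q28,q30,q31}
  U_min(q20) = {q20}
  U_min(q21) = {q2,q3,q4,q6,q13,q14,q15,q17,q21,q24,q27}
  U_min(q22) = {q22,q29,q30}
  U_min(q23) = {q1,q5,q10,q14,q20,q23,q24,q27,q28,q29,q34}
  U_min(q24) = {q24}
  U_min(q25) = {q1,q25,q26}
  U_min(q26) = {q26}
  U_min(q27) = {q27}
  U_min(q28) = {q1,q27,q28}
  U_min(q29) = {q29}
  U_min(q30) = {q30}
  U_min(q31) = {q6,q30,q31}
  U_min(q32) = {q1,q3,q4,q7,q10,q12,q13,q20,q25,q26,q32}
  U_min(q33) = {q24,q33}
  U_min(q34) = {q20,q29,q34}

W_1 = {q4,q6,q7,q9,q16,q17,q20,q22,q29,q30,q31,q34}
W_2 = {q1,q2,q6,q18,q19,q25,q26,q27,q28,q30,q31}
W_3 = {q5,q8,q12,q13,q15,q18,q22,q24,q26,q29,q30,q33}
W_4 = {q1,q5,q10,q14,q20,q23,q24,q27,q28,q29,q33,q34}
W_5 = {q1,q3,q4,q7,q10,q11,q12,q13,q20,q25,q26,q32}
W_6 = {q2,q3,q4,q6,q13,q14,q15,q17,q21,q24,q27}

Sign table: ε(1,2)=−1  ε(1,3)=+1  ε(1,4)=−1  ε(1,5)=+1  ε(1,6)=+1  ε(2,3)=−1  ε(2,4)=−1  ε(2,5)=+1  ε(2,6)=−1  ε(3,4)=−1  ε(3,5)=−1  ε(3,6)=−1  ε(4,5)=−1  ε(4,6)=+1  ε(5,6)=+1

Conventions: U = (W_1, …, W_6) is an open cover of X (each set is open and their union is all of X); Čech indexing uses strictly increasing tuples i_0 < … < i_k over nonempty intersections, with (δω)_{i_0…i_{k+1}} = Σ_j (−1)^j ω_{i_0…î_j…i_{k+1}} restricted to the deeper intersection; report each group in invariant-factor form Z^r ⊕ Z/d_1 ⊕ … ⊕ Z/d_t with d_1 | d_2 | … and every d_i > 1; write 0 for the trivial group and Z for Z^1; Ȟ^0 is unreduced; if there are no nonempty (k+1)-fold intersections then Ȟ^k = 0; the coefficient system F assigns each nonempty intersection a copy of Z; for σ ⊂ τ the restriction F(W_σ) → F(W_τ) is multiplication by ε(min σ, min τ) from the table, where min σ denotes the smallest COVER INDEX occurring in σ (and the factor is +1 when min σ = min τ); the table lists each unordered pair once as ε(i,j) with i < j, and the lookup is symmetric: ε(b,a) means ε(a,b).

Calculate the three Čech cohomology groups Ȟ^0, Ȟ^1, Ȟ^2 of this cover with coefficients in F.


Ȟ^0(U;F) ≅ 0,  Ȟ^1(U;F) ≅ Z/2,  Ȟ^2(U;F) ≅ Z

intersection data:
  W12={q6,q30,q31} W13={q22,q29,q30} W14={q20,q29,q34} W15={q4,q7,q20} W16={q4,q6,q17} W23={q18,q26,q30} W24={q1,q27,q28} W25={q1,q25,q26} W26={q2,q6,q27} W34={q5,q24,q29,q33} W35={q12,q13,q26} W36={q13,q15,q24} W45={q1,q10,q20} W46={q14,q24,q27} W56={q3,q4,q13}
  W123={q30} W126={q6} W134={q29} W145={q20} W156={q4} W235={q26} W245={q1} W246={q27} W346={q24} W356={q13}
C dims 6,15,10; δ0: rk 6, SNF 1^5·2; δ1: rk 9, SNF 1^9
Ȟ^0 = (6 − 6) − 0 = 0, so Ȟ^0 ≅ 0
Ȟ^1 = (15 − 9) − 6 = 0 plus torsion [2], so Ȟ^1 ≅ Z/2
Ȟ^2 = (10 − 0) − 9 = 1, so Ȟ^2 ≅ Z


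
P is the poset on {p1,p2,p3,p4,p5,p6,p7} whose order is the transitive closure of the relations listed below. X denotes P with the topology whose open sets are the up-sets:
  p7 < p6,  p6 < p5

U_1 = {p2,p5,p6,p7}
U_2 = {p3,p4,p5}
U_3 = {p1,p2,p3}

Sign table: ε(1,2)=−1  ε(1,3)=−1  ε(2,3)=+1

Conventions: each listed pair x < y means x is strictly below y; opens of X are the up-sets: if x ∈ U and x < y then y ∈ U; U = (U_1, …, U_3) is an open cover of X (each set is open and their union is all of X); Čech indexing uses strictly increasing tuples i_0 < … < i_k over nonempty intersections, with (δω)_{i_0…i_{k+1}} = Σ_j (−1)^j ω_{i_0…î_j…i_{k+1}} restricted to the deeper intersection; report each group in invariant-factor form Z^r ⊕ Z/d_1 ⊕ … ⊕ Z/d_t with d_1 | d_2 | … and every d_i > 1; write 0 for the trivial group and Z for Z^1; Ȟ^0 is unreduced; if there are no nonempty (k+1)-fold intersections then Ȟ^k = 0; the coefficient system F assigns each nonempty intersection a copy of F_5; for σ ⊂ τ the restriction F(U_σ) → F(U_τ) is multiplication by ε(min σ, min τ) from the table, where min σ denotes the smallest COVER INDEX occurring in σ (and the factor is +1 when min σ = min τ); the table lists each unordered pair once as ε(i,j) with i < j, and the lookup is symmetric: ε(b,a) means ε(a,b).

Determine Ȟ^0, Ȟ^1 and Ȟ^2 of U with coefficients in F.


nonempty overlaps:
  U12={p5} U13={p2} U23={p3}
C dims 3,3; δ0: rk_F5 2
degree 0: 3−2−0 = 1 → Ȟ^0 ≅ Z/5
degree 1: 3−0−2 = 1 → Ȟ^1 ≅ Z/5
degree 2: 0−0−0 = 0 → Ȟ^2 ≅ 0

Ȟ^0(U;F) ≅ Z/5; Ȟ^1(U;F) ≅ Z/5; Ȟ^2(U;F) ≅ 0


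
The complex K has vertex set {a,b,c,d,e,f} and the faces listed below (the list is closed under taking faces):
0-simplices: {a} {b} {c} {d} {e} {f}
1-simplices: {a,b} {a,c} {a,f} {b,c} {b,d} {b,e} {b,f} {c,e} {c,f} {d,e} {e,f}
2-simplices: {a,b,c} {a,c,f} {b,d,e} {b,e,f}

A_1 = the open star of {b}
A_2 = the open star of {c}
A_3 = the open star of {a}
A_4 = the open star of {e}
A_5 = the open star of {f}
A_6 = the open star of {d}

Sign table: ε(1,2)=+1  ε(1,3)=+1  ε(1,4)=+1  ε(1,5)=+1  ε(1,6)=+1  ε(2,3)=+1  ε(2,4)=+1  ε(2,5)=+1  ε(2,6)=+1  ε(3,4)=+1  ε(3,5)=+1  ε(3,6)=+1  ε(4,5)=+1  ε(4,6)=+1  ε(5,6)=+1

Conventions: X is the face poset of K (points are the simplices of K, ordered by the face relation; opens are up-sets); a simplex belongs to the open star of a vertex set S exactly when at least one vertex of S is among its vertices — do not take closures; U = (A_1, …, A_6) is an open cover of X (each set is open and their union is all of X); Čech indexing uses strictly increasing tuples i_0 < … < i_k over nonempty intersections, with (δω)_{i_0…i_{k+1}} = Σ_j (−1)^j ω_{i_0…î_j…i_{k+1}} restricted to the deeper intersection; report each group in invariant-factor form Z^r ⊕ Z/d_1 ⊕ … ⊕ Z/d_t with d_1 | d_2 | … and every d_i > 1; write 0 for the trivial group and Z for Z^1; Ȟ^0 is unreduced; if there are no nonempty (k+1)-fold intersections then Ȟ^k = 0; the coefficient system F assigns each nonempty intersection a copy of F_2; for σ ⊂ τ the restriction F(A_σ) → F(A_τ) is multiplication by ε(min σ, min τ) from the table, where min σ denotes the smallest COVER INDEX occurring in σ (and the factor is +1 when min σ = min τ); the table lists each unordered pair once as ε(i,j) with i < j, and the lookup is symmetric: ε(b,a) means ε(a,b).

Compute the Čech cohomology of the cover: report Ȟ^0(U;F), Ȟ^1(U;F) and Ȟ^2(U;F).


nerve of the cover:
  A1={{b},{a,b},{b,c},{b,d},{b,e},{b,f},{a,b,c},{b,d,e},{b,e,f}} A2={{c},{a,c},{b,c},{c,e},{c,f},{a,b,c},{a,c,f}} A3={{a},{a,b},{a,c},{a,f},{a,b,c},{a,c,f}} A4={{e},{b,e},{c,e},{d,e},{e,f},{b,d,e},{b,e,f}} A5={{f},{a,f},{b,f},{c,f},{e,f},{a,c,f},{b,e,f}} A6={{d},{b,d},{d,e},{b,d,e}}
  A12={{b,c},{a,b,c}} A13={{a,b},{a,b,c}} A14={{b,e},{b,d,e},{b,e,f}} A15={{b,f},{b,e,f}} A16={{b,d},{b,d,e}} A23={{a,c},{a,b,c},{a,c,f}} A24={{c,e}} A25={{c,f},{a,c,f}} A35={{a,f},{a,c,f}} A45={{e,f},{b,e,f}} A46={{d,e},{b,d,e}}
  A123={{a,b,c}} A145={{b,e,f}} A146={{b,d,e}} A235={{a,c,f}}
C dims 6,11,4; δ0: rk_F2 5; δ1: rk_F2 4
Ȟ^0 = (6 − 5) − 0 = 1, so Ȟ^0 ≅ Z/2
Ȟ^1 = (11 − 4) − 5 = 2, so Ȟ^1 ≅ Z/2 ⊕ Z/2
Ȟ^2 = (4 − 0) − 4 = 0, so Ȟ^2 ≅ 0

Ȟ^0(U;F) ≅ Z/2, Ȟ^1(U;F) ≅ Z/2 ⊕ Z/2 and Ȟ^2(U;F) ≅ 0


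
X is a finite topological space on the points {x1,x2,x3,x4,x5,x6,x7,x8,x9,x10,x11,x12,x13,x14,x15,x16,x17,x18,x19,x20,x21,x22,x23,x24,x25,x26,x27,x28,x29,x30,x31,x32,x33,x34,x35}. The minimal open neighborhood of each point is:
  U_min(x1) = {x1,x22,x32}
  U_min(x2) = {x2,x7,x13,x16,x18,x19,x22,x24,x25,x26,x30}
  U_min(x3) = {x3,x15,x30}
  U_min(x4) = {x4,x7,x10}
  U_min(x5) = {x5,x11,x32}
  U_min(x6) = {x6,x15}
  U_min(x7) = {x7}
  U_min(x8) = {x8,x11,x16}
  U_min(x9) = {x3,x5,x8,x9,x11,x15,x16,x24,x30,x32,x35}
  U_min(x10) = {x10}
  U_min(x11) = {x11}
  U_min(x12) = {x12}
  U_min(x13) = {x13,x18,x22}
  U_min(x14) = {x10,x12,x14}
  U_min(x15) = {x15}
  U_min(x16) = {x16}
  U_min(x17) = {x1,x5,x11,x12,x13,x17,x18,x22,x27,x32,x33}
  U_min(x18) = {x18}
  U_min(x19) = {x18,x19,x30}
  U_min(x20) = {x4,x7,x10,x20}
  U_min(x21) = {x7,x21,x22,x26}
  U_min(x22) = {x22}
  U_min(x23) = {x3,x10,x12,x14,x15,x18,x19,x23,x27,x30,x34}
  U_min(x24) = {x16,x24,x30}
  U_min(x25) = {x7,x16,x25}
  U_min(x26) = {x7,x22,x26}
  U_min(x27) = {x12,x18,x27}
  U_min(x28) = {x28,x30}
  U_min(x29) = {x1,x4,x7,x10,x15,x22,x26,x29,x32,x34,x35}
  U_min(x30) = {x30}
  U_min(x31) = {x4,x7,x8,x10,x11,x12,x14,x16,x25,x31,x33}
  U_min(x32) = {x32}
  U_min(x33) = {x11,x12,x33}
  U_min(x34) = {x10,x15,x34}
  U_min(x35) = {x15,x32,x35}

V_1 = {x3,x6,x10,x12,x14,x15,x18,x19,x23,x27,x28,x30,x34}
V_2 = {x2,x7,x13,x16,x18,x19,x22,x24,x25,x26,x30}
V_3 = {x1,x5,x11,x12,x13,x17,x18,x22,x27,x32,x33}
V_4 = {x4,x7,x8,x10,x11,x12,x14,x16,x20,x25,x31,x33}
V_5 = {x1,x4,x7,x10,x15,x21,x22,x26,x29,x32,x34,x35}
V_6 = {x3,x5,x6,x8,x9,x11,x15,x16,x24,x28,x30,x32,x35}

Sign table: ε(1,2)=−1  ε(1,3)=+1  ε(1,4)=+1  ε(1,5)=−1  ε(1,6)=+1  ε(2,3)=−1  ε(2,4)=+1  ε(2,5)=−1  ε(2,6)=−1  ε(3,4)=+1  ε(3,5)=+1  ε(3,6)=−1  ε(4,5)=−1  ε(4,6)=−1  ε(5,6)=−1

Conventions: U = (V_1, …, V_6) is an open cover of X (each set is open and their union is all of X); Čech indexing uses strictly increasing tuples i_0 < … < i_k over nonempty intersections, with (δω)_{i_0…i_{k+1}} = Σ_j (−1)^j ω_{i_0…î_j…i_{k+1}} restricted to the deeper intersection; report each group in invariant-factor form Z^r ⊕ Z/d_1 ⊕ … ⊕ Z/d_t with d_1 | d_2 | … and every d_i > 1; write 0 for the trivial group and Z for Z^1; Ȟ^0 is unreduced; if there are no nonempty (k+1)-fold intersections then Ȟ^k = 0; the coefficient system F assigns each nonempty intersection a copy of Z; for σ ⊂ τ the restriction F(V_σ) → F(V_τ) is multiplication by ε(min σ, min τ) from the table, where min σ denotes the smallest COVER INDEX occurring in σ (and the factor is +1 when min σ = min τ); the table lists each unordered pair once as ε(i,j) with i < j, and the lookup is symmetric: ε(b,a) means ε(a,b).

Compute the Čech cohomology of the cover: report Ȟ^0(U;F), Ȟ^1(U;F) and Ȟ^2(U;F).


nonempty overlaps:
  V12={x18,x19,x30} V13={x12,x18,x27} V14={x10,x12,x14} V15={x10,x15,x34} V16={x3,x6,x15,x28,x30} V23={x13,x18,x22} V24={x7,x16,x25} V25={x7,x22,x26} V26={x16,x24,x30} V34={x11,x12,x33} V35={x1,x22,x32} V36={x5,x11,x32} V45={x4,x7,x10} V46={x8,x11,x16} V56={x15,x32,x35}
  V123={x18} V126={x30} V134={x12} V145={x10} V156={x15} V235={x22} V245={x7} V246={x16} V346={x11} V356={x32}
C dims 6,15,10; δ0: rk 6, SNF 1^5·2; δ1: rk 9, SNF 1^9
degree 0: 6−6−0 = 0 → Ȟ^0 ≅ 0
degree 1: 15−9−6 = 0 plus torsion [2] → Ȟ^1 ≅ Z/2
degree 2: 10−0−9 = 1 → Ȟ^2 ≅ Z

Ȟ^0 = 0; Ȟ^1 = Z/2; Ȟ^2 = Z


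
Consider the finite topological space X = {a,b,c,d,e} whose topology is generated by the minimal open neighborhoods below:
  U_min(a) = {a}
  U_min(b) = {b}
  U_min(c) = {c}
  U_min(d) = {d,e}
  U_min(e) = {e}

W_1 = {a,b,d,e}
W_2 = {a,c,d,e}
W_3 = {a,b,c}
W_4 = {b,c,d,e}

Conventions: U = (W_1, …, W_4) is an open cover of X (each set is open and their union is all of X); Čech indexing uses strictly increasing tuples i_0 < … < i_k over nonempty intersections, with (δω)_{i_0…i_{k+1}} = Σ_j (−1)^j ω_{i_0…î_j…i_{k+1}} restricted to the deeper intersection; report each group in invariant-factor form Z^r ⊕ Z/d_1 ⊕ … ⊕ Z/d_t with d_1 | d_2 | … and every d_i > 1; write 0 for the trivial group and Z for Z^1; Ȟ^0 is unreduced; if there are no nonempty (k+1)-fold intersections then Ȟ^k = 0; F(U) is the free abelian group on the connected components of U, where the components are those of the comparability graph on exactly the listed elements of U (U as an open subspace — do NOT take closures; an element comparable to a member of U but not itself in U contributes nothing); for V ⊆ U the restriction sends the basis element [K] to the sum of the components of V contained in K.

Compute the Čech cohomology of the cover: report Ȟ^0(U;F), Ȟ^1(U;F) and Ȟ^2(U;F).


nerve of the cover:
  W12={a,d,e} W13={a,b} W14={b,d,e} W23={a,c} W24={c,d,e} W34={b,c}
  W123={a} W124={d,e} W134={b} W234={c}
components per intersection:
  W1: {a} {b} {d,e}
  W2: {a} {c} {d,e}
  W3: {a} {b} {c}
  W4: {b} {c} {d,e}
  W12: {a} {d,e}
  W13: {a} {b}
  W14: {b} {d,e}
  W23: {a} {c}
  W24: {c} {d,e}
  W34: {b} {c}
  W123: {a}
  W124: {d,e}
  W134: {b}
  W234: {c}
C dims 12,12,4; δ0: rk 8, SNF 1^8; δ1: rk 4, SNF 1^4
Ȟ^0 = (12 − 8) − 0 = 4, so Ȟ^0 ≅ Z^4
Ȟ^1 = (12 − 4) − 8 = 0, so Ȟ^1 ≅ 0
Ȟ^2 = (4 − 0) − 4 = 0, so Ȟ^2 ≅ 0

Ȟ^0 ≅ Z^4; Ȟ^1 ≅ 0; Ȟ^2 ≅ 0


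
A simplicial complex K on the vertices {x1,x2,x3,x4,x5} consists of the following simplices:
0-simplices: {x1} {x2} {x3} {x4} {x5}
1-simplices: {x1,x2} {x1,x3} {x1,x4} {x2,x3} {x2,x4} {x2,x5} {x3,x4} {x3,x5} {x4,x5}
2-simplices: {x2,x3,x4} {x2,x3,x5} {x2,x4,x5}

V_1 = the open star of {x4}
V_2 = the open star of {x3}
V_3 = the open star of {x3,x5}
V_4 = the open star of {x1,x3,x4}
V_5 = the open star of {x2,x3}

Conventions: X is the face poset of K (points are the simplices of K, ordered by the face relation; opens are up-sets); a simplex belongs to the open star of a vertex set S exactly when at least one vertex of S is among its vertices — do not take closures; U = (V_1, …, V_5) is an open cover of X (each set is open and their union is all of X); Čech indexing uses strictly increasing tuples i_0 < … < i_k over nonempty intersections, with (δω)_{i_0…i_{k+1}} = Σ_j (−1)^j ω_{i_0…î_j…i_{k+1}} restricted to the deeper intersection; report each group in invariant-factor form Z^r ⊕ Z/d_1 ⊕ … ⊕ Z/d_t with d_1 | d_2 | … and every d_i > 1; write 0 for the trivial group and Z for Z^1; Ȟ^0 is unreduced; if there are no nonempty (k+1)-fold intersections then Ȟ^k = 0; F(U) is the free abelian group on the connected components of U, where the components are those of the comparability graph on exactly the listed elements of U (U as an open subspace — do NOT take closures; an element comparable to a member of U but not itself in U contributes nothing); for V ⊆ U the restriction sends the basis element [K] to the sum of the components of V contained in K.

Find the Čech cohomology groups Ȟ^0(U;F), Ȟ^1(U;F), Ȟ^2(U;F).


nonempty intersections:
  V1={{x4},{x1,x4},{x2,x4},{x3,x4},{x4,x5},{x2,x3,x4},{x2,x4,x5}} V2={{x3},{x1,x3},{x2,x3},{x3,x4},{x3,x5},{x2,x3,x4},{x2,x3,x5}} V3={{x3},{x5},{x1,x3},{x2,x3},{x2,x5},{x3,x4},{x3,x5},{x4,x5},{x2,x3,x4},{x2,x3,x5},{x2,x4,x5}} V4={{x1},{x3},{x4},{x1,x2},{x1,x3},{x1,x4},{x2,x3},{x2,x4},{x3,x4},{x3,x5},{x4,x5},{x2,x3,x4},{x2,x3,x5},{x2,x4,x5}} V5={{x2},{x3},{x1,x2},{x1,x3},{x2,x3},{x2,x4},{x2,x5},{x3,x4},{x3,x5},{x2,x3,x4},{x2,x3,x5},{x2,x4,x5}}
  V12={{x3,x4},{x2,x3,x4}} V13={{x3,x4},{x4,x5},{x2,x3,x4},{x2,x4,x5}} V14={{x4},{x1,x4},{x2,x4},{x3,x4},{x4,x5},{x2,x3,x4},{x2,x4,x5}} V15={{x2,x4},{x3,x4},{x2,x3,x4},{x2,x4,x5}} V23={{x3},{x1,x3},{x2,x3},{x3,x4},{x3,x5},{x2,x3,x4},{x2,x3,x5}} V24={{x3},{x1,x3},{x2,x3},{x3,x4},{x3,x5},{x2,x3,x4},{x2,x3,x5}} V25={{x3},{x1,x3},{x2,x3},{x3,x4},{x3,x5},{x2,x3,x4},{x2,x3,x5}} V34={{x3},{x1,x3},{x2,x3},{x3,x4},{x3,x5},{x4,x5},{x2,x3,x4},{x2,x3,x5},{x2,x4,x5}} V35={{x3},{x1,x3},{x2,x3},{x2,x5},{x3,x4},{x3,x5},{x2,x3,x4},{x2,x3,x5},{x2,x4,x5}} V45={{x3},{x1,x2},{x1,x3},{x2,x3},{x2,x4},{x3,x4},{x3,x5},{x2,x3,x4},{x2,x3,x5},{x2,x4,x5}}
  V123={{x3,x4},{x2,x3,x4}} V124={{x3,x4},{x2,x3,x4}} V125={{x3,x4},{x2,x3,x4}} V134={{x3,x4},{x4,x5},{x2,x3,x4},{x2,x4,x5}} V135={{x3,x4},{x2,x3,x4},{x2,x4,x5}} V145={{x2,x4},{x3,x4},{x2,x3,x4},{x2,x4,x5}} V234={{x3},{x1,x3},{x2,x3},{x3,x4},{x3,x5},{x2,x3,x4},{x2,x3,x5}} V235={{x3},{x1,x3},{x2,x3},{x3,x4},{x3,x5},{x2,x3,x4},{x2,x3,x5}} V245={{x3},{x1,x3},{x2,x3},{x3,x4},{x3,x5},{x2,x3,x4},{x2,x3,x5}} V345={{x3},{x1,x3},{x2,x3},{x3,x4},{x3,x5},{x2,x3,x4},{x2,x3,x5},{x2,x4,x5}}
  V1234={{x3,x4},{x2,x3,x4}} V1235={{x3,x4},{x2,x3,x4}} V1245={{x3,x4},{x2,x3,x4}} V1345={{x3,x4},{x2,x3,x4},{x2,x4,x5}} V2345={{x3},{x1,x3},{x2,x3},{x3,x4},{x3,x5},{x2,x3,x4},{x2,x3,x5}}
  V12345={{x3,x4},{x2,x3,x4}}
components per intersection:
  V1: {{x4},{x1,x4},{x2,x4},{x3,x4},{x4,x5},{x2,x3,x4},{x2,x4,x5}}
  V2: {{x3},{x1,x3},{x2,x3},{x3,x4},{x3,x5},{x2,x3,x4},{x2,x3,x5}}
  V3: {{x3},{x5},{x1,x3},{x2,x3},{x2,x5},{x3,x4},{x3,x5},{x4,x5},{x2,x3,x4},{x2,x3,x5},{x2,x4,x5}}
  V4: {{x1},{x3},{x4},{x1,x2},{x1,x3},{x1,x4},{x2,x3},{x2,x4},{x3,x4},{x3,x5},{x4,x5},{x2,x3,x4},{x2,x3,x5},{x2,x4,x5}}
  V5: {{x2},{x3},{x1,x2},{x1,x3},{x2,x3},{x2,x4},{x2,x5},{x3,x4},{x3,x5},{x2,x3,x4},{x2,x3,x5},{x2,x4,x5}}
  V12: {{x3,x4},{x2,x3,x4}}
  V13: {{x3,x4},{x2,x3,x4}} {{x4,x5},{x2,x4,x5}}
  V14: {{x4},{x1,x4},{x2,x4},{x3,x4},{x4,x5},{x2,x3,x4},{x2,x4,x5}}
  V15: {{x2,x4},{x3,x4},{x2,x3,x4},{x2,x4,x5}}
  V23: {{x3},{x1,x3},{x2,x3},{x3,x4},{x3,x5},{x2,x3,x4},{x2,x3,x5}}
  V24: {{x3},{x1,x3},{x2,x3},{x3,x4},{x3,x5},{x2,x3,x4},{x2,x3,x5}}
  V25: {{x3},{x1,x3},{x2,x3},{x3,x4},{x3,x5},{x2,x3,x4},{x2,x3,x5}}
  V34: {{x3},{x1,x3},{x2,x3},{x3,x4},{x3,x5},{x2,x3,x4},{x2,x3,x5}} {{x4,x5},{x2,x4,x5}}
  V35: {{x3},{x1,x3},{x2,x3},{x2,x5},{x3,x4},{x3,x5},{x2,x3,x4},{x2,x3,x5},{x2,x4,x5}}
  V45: {{x3},{x1,x3},{x2,x3},{x2,x4},{x3,x4},{x3,x5},{x2,x3,x4},{x2,x3,x5},{x2,x4,x5}} {{x1,x2}}
  V123: {{x3,x4},{x2,x3,x4}}
  V124: {{x3,x4},{x2,x3,x4}}
  V125: {{x3,x4},{x2,x3,x4}}
  V134: {{x3,x4},{x2,x3,x4}} {{x4,x5},{x2,x4,x5}}
  V135: {{x3,x4},{x2,x3,x4}} {{x2,x4,x5}}
  V145: {{x2,x4},{x3,x4},{x2,x3,x4},{x2,x4,x5}}
  V234: {{x3},{x1,x3},{x2,x3},{x3,x4},{x3,x5},{x2,x3,x4},{x2,x3,x5}}
  V235: {{x3},{x1,x3},{x2,x3},{x3,x4},{x3,x5},{x2,x3,x4},{x2,x3,x5}}
  V245: {{x3},{x1,x3},{x2,x3},{x3,x4},{x3,x5},{x2,x3,x4},{x2,x3,x5}}
  V345: {{x3},{x1,x3},{x2,x3},{x3,x4},{x3,x5},{x2,x3,x4},{x2,x3,x5}} {{x2,x4,x5}}
  V1234: {{x3,x4},{x2,x3,x4}}
  V1235: {{x3,x4},{x2,x3,x4}}
  V1245: {{x3,x4},{x2,x3,x4}}
  V1345: {{x3,x4},{x2,x3,x4}} {{x2,x4,x5}}
  V2345: {{x3},{x1,x3},{x2,x3},{x3,x4},{x3,x5},{x2,x3,x4},{x2,x3,x5}}
  V12345: {{x3,x4},{x2,x3,x4}}
C dims 5,13,13,6; δ0: rk 4, SNF 1^4; δ1: rk 8, SNF 1^8; δ2: rk 5, SNF 1^5
Ȟ^0: (5−4)−0=1 ⇒ Z
Ȟ^1: (13−8)−4=1 ⇒ Z
Ȟ^2: (13−5)−8=0 ⇒ 0

Ȟ^0 = Z; Ȟ^1 = Z; Ȟ^2 = 0


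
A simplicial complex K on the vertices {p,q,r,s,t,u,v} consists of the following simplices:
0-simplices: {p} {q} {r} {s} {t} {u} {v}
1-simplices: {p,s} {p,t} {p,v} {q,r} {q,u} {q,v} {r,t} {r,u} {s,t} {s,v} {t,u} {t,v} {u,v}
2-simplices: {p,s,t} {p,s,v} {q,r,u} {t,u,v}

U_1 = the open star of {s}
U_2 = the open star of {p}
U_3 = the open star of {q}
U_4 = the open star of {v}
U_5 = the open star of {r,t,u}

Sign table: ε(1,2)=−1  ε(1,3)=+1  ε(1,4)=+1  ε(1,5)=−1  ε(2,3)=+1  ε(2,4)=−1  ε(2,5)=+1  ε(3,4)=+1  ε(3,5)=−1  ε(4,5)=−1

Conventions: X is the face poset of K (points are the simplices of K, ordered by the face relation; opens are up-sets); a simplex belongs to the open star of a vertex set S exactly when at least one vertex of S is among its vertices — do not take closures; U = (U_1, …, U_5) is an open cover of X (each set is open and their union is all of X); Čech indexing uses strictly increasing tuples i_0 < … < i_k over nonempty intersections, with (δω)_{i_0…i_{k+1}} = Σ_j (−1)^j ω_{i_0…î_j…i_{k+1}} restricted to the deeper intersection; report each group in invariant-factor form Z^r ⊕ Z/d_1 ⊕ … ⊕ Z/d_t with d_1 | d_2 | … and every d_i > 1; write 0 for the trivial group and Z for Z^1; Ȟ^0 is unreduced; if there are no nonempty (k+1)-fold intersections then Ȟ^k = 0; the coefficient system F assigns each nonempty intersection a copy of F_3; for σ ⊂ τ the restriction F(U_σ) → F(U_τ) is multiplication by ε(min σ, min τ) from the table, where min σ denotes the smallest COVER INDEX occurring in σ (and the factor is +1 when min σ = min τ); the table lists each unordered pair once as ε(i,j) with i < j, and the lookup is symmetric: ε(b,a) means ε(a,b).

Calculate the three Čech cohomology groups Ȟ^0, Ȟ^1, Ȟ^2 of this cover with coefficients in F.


Ȟ^0(U;F) ≅ Z/3,  Ȟ^1(U;F) ≅ Z/3 ⊕ Z/3,  Ȟ^2(U;F) ≅ 0

nonempty intersections:
  U1={{s},{p,s},{s,t},{s,v},{p,s,t},{p,s,v}} U2={{p},{p,s},{p,t},{p,v},{p,s,t},{p,s,v}} U3={{q},{q,r},{q,u},{q,v},{q,r,u}} U4={{v},{p,v},{q,v},{s,v},{t,v},{u,v},{p,s,v},{t,u,v}} U5={{r},{t},{u},{p,t},{q,r},{q,u},{r,t},{r,u},{s,t},{t,u},{t,v},{u,v},{p,s,t},{q,r,u},{t,u,v}}
  U12={{p,s},{p,s,t},{p,s,v}} U14={{s,v},{p,s,v}} U15={{s,t},{p,s,t}} U24={{p,v},{p,s,v}} U25={{p,t},{p,s,t}} U34={{q,v}} U35={{q,r},{q,u},{q,r,u}} U45={{t,v},{u,v},{t,u,v}}
  U124={{p,s,v}} U125={{p,s,t}}
C dims 5,8,2; δ0: rk_F3 4; δ1: rk_F3 2
Ȟ^0: (5−4)−0=1 ⇒ Z/3
Ȟ^1: (8−2)−4=2 ⇒ Z/3 ⊕ Z/3
Ȟ^2: (2−0)−2=0 ⇒ 0


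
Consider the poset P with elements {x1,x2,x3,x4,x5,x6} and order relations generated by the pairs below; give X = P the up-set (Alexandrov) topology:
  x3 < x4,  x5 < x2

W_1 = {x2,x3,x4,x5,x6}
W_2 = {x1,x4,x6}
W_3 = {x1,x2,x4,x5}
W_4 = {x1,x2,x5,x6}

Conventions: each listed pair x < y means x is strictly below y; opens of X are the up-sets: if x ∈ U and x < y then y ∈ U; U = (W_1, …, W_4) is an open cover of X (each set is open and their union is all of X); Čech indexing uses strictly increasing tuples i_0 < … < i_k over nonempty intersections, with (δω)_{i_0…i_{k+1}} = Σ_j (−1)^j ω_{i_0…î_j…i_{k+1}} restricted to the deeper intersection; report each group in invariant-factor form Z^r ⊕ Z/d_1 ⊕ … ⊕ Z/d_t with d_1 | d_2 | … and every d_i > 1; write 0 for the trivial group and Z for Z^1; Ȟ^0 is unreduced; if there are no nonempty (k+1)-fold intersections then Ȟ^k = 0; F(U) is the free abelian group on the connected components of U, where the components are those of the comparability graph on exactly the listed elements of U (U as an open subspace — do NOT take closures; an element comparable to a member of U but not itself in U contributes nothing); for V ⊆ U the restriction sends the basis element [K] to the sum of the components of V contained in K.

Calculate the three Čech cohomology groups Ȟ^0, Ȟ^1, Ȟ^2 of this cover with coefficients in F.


Ȟ^0 ≅ Z^4; Ȟ^1 ≅ 0; Ȟ^2 ≅ 0

nonempty overlaps:
  W12={x4,x6} W13={x2,x4,x5} W14={x2,x5,x6} W23={x1,x4} W24={x1,x6} W34={x1,x2,x5}
  W123={x4} W124={x6} W134={x2,x5} W234={x1}
components per intersection:
  W1: {x2,x5} {x3,x4} {x6}
  W2: {x1} {x4} {x6}
  W3: {x1} {x2,x5} {x4}
  W4: {x1} {x2,x5} {x6}
  W12: {x4} {x6}
  W13: {x2,x5} {x4}
  W14: {x2,x5} {x6}
  W23: {x1} {x4}
  W24: {x1} {x6}
  W34: {x1} {x2,x5}
  W123: {x4}
  W124: {x6}
  W134: {x2,x5}
  W234: {x1}
C dims 12,12,4; δ0: rk 8, SNF 1^8; δ1: rk 4, SNF 1^4
degree 0: 12−8−0 = 4 → Ȟ^0 ≅ Z^4
degree 1: 12−4−8 = 0 → Ȟ^1 ≅ 0
degree 2: 4−0−4 = 0 → Ȟ^2 ≅ 0


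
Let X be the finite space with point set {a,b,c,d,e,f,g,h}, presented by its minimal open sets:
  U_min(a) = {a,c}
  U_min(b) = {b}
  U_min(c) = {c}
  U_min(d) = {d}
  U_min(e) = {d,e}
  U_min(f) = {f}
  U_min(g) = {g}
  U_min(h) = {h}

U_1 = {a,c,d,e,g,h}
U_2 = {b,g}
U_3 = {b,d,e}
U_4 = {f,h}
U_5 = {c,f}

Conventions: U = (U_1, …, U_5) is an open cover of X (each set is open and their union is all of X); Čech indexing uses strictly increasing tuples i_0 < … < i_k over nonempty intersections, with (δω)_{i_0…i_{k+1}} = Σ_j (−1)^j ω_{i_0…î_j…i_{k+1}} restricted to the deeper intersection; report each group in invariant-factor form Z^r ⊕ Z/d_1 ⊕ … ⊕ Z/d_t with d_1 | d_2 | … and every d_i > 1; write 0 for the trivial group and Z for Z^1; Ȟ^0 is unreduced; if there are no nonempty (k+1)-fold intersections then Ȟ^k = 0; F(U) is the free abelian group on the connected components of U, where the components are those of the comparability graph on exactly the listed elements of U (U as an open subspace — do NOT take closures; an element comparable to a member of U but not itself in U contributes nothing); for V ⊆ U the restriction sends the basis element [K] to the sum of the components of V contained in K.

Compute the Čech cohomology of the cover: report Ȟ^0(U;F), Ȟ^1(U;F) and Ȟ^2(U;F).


nonempty intersections:
  U12={g} U13={d,e} U14={h} U15={c} U23={b} U45={f}
components per intersection:
  U1: {a,c} {d,e} {g} {h}
  U2: {b} {g}
  U3: {b} {d,e}
  U4: {f} {h}
  U5: {c} {f}
  U12: {g}
  U13: {d,e}
  U14: {h}
  U15: {c}
  U23: {b}
  U45: {f}
C dims 12,6; δ0: rk 6, SNF 1^6
Ȟ^0: (12−6)−0=6 ⇒ Z^6
Ȟ^1: (6−0)−6=0 ⇒ 0
Ȟ^2: (0−0)−0=0 ⇒ 0

Ȟ^0 = Z^6, Ȟ^1 = 0 and Ȟ^2 = 0


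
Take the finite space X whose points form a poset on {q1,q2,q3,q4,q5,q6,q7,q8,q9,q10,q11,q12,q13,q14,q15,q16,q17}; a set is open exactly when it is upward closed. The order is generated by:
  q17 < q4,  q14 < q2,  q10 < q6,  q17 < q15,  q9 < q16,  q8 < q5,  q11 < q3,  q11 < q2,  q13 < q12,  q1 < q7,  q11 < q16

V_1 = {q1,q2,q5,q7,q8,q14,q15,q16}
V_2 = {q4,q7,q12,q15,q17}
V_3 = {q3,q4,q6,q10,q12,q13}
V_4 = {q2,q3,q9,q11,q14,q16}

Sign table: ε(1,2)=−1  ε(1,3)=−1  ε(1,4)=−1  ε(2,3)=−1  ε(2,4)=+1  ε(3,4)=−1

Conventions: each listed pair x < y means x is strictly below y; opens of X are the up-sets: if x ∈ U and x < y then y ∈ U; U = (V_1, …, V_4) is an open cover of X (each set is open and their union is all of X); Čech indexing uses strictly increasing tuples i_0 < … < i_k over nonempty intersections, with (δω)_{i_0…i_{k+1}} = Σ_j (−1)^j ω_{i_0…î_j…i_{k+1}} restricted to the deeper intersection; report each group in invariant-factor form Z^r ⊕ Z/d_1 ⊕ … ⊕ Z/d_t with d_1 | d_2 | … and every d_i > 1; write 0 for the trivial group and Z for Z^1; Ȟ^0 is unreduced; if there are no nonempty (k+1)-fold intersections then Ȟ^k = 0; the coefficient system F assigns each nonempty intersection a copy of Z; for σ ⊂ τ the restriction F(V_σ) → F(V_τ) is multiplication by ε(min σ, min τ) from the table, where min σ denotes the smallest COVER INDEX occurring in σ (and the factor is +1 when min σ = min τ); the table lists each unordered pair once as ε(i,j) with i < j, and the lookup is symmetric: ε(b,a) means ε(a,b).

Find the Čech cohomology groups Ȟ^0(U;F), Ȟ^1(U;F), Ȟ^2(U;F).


Ȟ^0 ≅ Z; Ȟ^1 ≅ Z; Ȟ^2 ≅ 0

cover nerve:
  V12={q7,q15} V14={q2,q14,q16} V23={q4,q12} V34={q3}
C dims 4,4; δ0: rk 3, SNF 1^3
Ȟ^0: (4−3)−0=1 ⇒ Z
Ȟ^1: (4−0)−3=1 ⇒ Z
Ȟ^2: (0−0)−0=0 ⇒ 0
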